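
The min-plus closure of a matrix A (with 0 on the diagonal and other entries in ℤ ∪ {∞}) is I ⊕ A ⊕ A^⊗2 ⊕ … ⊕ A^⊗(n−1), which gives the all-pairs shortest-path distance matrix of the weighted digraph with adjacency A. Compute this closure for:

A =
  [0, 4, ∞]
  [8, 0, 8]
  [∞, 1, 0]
Closure =
  [0, 4, 12]
  [8, 0, 8]
  [9, 1, 0]

This is the Floyd-Warshall all-pairs shortest-path computation. For each intermediate vertex k = 0, 1, …, 2, update dist[i][j] ← min(dist[i][j], dist[i][k] + dist[k][j]). The final matrix gives, for each (i, j), the minimum total weight of any directed path from i to j (possibly empty when i = j).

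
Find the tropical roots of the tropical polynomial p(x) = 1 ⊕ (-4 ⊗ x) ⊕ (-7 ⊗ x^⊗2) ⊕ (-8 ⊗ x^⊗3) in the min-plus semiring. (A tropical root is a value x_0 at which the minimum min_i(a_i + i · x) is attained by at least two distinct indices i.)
Roots: {1, 3, 5}

Each tropical root is a break point of the lower envelope of the lines y = a_i + i · x (there are 4 lines, with slopes 0, 1, ..., 3). Only the lines that attain the minimum somewhere contribute to roots; other lines are dominated. Here the surviving (envelope) indices are i = 3, i = 2, i = 1, i = 0.
Intersections between consecutive envelope lines give the roots: for adjacent envelope indices i < j the intersection is x = (a_i − a_j) / (j − i). Reading off the sorted break points: {1, 3, 5}.
Verification: at each break x_0, at least two indices attain the minimum of min_i(a_i + i · x_0).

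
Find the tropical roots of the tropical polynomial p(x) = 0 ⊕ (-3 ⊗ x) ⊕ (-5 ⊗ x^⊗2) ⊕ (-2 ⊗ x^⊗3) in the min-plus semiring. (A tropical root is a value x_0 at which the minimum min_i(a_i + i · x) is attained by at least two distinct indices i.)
Roots: {-3, 2, 3}

Each tropical root is a break point of the lower envelope of the lines y = a_i + i · x (there are 4 lines, with slopes 0, 1, ..., 3). Only the lines that attain the minimum somewhere contribute to roots; other lines are dominated. Here the surviving (envelope) indices are i = 3, i = 2, i = 1, i = 0.
Intersections between consecutive envelope lines give the roots: for adjacent envelope indices i < j the intersection is x = (a_i − a_j) / (j − i). Reading off the sorted break points: {-3, 2, 3}.
Verification: at each break x_0, at least two indices attain the minimum of min_i(a_i + i · x_0).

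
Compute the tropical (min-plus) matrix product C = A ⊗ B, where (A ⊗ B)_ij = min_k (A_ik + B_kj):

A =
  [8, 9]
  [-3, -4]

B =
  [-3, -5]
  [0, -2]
A ⊗ B =
  [5, 3]
  [-6, -8]

Apply the min-plus product entry-by-entry:
  C[0][0] = min over k of (A[0][0] + B[0][0] = 8 + -3 = 5, A[0][1] + B[1][0] = 9 + 0 = 9) = 5 (attained at k = 0)
  C[0][1] = min over k of (A[0][0] + B[0][1] = 8 + -5 = 3, A[0][1] + B[1][1] = 9 + -2 = 7) = 3 (attained at k = 0)
  C[1][0] = min over k of (A[1][0] + B[0][0] = -3 + -3 = -6, A[1][1] + B[1][0] = -4 + 0 = -4) = -6 (attained at k = 0)
  C[1][1] = min over k of (A[1][0] + B[0][1] = -3 + -5 = -8, A[1][1] + B[1][1] = -4 + -2 = -6) = -8 (attained at k = 0)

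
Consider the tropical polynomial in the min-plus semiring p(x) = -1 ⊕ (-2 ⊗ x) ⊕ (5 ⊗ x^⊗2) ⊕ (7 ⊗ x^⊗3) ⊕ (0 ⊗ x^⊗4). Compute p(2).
p(2) = -1

A tropical monomial a ⊗ x^⊗i evaluates to a + i · x. Evaluating each term at x = 2:
  Term 0 contributes -1 + 0 · 2 = -1
  Term 1 contributes -2 + 1 · 2 = 0
  Term 2 contributes 5 + 2 · 2 = 9
  Term 3 contributes 7 + 3 · 2 = 13
  Term 4 contributes 0 + 4 · 2 = 8
p(2) = ⊕ of these = min[-1, 0, 9, 13, 8] = -1.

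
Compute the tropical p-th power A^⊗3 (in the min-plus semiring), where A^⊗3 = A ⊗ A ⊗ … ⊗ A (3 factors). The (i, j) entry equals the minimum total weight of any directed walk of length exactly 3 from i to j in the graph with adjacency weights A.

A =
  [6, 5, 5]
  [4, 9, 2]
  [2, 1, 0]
A^⊗3 =
  [7, 6, 5]
  [4, 3, 2]
  [2, 1, 0]

Each entry (A^⊗3)_ij equals the minimum over all length-3 walks i = v_0 → v_1 → … → v_3 = j of Σ_t A[v_t][v_{t+1}]. For example, for (i, j) = (0, 2) we minimise over 9 possible intermediate vertex sequences; the minimum is 5, attained along the walk 0 → 2 → 2 → 2.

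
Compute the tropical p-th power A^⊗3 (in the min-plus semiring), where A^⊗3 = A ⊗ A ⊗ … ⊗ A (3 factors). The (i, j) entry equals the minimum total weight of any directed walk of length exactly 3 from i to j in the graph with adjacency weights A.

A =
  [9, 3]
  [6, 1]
A^⊗3 =
  [10, 5]
  [8, 3]

Each entry (A^⊗3)_ij equals the minimum over all length-3 walks i = v_0 → v_1 → … → v_3 = j of Σ_t A[v_t][v_{t+1}]. For example, for (i, j) = (0, 1) we minimise over 4 possible intermediate vertex sequences; the minimum is 5, attained along the walk 0 → 1 → 1 → 1.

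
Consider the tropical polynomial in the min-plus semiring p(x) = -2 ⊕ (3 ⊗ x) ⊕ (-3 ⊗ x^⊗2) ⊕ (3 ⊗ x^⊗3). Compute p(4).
p(4) = -2

A tropical monomial a ⊗ x^⊗i evaluates to a + i · x. Evaluating each term at x = 4:
  Term 0 contributes -2 + 0 · 4 = -2
  Term 1 contributes 3 + 1 · 4 = 7
  Term 2 contributes -3 + 2 · 4 = 5
  Term 3 contributes 3 + 3 · 4 = 15
p(4) = ⊕ of these = min[-2, 7, 5, 15] = -2.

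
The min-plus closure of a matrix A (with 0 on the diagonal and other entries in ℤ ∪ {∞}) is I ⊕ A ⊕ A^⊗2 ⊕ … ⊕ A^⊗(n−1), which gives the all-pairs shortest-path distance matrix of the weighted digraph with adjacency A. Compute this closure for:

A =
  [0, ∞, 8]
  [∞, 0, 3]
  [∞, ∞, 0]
Closure =
  [0, ∞, 8]
  [∞, 0, 3]
  [∞, ∞, 0]

This is the Floyd-Warshall all-pairs shortest-path computation. For each intermediate vertex k = 0, 1, …, 2, update dist[i][j] ← min(dist[i][j], dist[i][k] + dist[k][j]). The final matrix gives, for each (i, j), the minimum total weight of any directed path from i to j (possibly empty when i = j).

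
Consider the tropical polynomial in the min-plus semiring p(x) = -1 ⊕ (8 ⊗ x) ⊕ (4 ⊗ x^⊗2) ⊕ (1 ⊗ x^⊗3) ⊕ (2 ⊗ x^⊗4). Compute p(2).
p(2) = -1

A tropical monomial a ⊗ x^⊗i evaluates to a + i · x. Evaluating each term at x = 2:
  Term 0 contributes -1 + 0 · 2 = -1
  Term 1 contributes 8 + 1 · 2 = 10
  Term 2 contributes 4 + 2 · 2 = 8
  Term 3 contributes 1 + 3 · 2 = 7
  Term 4 contributes 2 + 4 · 2 = 10
p(2) = ⊕ of these = min[-1, 10, 8, 7, 10] = -1.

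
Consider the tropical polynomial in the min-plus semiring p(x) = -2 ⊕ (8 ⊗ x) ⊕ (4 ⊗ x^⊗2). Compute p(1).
p(1) = -2

A tropical monomial a ⊗ x^⊗i evaluates to a + i · x. Evaluating each term at x = 1:
  Term 0 contributes -2 + 0 · 1 = -2
  Term 1 contributes 8 + 1 · 1 = 9
  Term 2 contributes 4 + 2 · 1 = 6
p(1) = ⊕ of these = min[-2, 9, 6] = -2.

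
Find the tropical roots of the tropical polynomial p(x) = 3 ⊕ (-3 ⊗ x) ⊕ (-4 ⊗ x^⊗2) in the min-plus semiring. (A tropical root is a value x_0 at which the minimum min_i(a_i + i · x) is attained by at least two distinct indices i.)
Roots: {1, 6}

Each tropical root is a break point of the lower envelope of the lines y = a_i + i · x (there are 3 lines, with slopes 0, 1, ..., 2). Only the lines that attain the minimum somewhere contribute to roots; other lines are dominated. Here the surviving (envelope) indices are i = 2, i = 1, i = 0.
Intersections between consecutive envelope lines give the roots: for adjacent envelope indices i < j the intersection is x = (a_i − a_j) / (j − i). Reading off the sorted break points: {1, 6}.
Verification: at each break x_0, at least two indices attain the minimum of min_i(a_i + i · x_0).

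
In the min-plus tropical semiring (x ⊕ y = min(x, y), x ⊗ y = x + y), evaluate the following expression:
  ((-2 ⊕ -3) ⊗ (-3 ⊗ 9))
((-2 ⊕ -3) ⊗ (-3 ⊗ 9)) = 3

Expand innermost to outermost. Recall ⊕ takes the minimum of its arguments and ⊗ takes their sum. Working out the expression ((-2 ⊕ -3) ⊗ (-3 ⊗ 9)) gives 3.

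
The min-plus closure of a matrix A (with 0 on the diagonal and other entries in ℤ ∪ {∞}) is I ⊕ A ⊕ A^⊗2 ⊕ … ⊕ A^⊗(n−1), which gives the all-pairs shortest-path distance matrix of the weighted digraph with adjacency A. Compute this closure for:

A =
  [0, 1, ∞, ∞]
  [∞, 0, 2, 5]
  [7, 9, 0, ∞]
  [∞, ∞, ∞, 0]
Closure =
  [0, 1, 3, 6]
  [9, 0, 2, 5]
  [7, 8, 0, 13]
  [∞, ∞, ∞, 0]

This is the Floyd-Warshall all-pairs shortest-path computation. For each intermediate vertex k = 0, 1, …, 3, update dist[i][j] ← min(dist[i][j], dist[i][k] + dist[k][j]). The final matrix gives, for each (i, j), the minimum total weight of any directed path from i to j (possibly empty when i = j).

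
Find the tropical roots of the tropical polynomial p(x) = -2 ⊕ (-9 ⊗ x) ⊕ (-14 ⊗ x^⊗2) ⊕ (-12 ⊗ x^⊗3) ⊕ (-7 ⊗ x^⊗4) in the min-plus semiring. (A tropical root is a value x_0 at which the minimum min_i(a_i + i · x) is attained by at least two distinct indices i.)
Roots: {-5, -2, 5, 7}

Each tropical root is a break point of the lower envelope of the lines y = a_i + i · x (there are 5 lines, with slopes 0, 1, ..., 4). Only the lines that attain the minimum somewhere contribute to roots; other lines are dominated. Here the surviving (envelope) indices are i = 4, i = 3, i = 2, i = 1, i = 0.
Intersections between consecutive envelope lines give the roots: for adjacent envelope indices i < j the intersection is x = (a_i − a_j) / (j − i). Reading off the sorted break points: {-5, -2, 5, 7}.
Verification: at each break x_0, at least two indices attain the minimum of min_i(a_i + i · x_0).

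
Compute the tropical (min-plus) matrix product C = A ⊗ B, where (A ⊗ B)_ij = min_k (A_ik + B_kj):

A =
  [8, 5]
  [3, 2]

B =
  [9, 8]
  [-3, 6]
A ⊗ B =
  [2, 11]
  [-1, 8]

Apply the min-plus product entry-by-entry:
  C[0][0] = min over k of (A[0][0] + B[0][0] = 8 + 9 = 17, A[0][1] + B[1][0] = 5 + -3 = 2) = 2 (attained at k = 1)
  C[0][1] = min over k of (A[0][0] + B[0][1] = 8 + 8 = 16, A[0][1] + B[1][1] = 5 + 6 = 11) = 11 (attained at k = 1)
  C[1][0] = min over k of (A[1][0] + B[0][0] = 3 + 9 = 12, A[1][1] + B[1][0] = 2 + -3 = -1) = -1 (attained at k = 1)
  C[1][1] = min over k of (A[1][0] + B[0][1] = 3 + 8 = 11, A[1][1] + B[1][1] = 2 + 6 = 8) = 8 (attained at k = 1)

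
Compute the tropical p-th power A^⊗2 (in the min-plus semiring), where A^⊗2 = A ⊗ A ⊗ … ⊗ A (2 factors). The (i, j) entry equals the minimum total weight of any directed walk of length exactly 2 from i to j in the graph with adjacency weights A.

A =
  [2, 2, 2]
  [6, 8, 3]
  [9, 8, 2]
A^⊗2 =
  [4, 4, 4]
  [8, 8, 5]
  [11, 10, 4]

Each entry (A^⊗2)_ij equals the minimum over all length-2 walks i = v_0 → v_1 → … → v_2 = j of Σ_t A[v_t][v_{t+1}]. For example, for (i, j) = (0, 2) we minimise over 3 possible intermediate vertex sequences; the minimum is 4, attained along the walk 0 → 0 → 2.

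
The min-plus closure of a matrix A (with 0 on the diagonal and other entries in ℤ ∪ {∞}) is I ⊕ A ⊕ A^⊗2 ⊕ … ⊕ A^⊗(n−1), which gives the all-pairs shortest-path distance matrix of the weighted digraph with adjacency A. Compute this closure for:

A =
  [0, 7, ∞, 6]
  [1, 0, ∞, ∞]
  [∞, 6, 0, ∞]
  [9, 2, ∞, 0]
Closure =
  [0, 7, ∞, 6]
  [1, 0, ∞, 7]
  [7, 6, 0, 13]
  [3, 2, ∞, 0]

This is the Floyd-Warshall all-pairs shortest-path computation. For each intermediate vertex k = 0, 1, …, 3, update dist[i][j] ← min(dist[i][j], dist[i][k] + dist[k][j]). The final matrix gives, for each (i, j), the minimum total weight of any directed path from i to j (possibly empty when i = j).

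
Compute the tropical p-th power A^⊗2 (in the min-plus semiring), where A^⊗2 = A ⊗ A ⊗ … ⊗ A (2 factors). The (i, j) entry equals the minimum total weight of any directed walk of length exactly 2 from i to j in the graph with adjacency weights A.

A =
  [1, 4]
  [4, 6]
A^⊗2 =
  [2, 5]
  [5, 8]

Each entry (A^⊗2)_ij equals the minimum over all length-2 walks i = v_0 → v_1 → … → v_2 = j of Σ_t A[v_t][v_{t+1}]. For example, for (i, j) = (0, 1) we minimise over 2 possible intermediate vertex sequences; the minimum is 5, attained along the walk 0 → 0 → 1.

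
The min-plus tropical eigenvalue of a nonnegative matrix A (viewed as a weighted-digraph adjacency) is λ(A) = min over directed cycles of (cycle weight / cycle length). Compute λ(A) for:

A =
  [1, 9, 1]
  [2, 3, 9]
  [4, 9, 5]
λ(A) = 1

Enumerate directed cycles and compute their means (weight / length). Sample:
  cycle 0 → 0: weight = 1, length = 1, mean = 1/1 ≈ 1.000
  cycle 1 → 1: weight = 3, length = 1, mean = 3/1 ≈ 3.000
  cycle 2 → 2: weight = 5, length = 1, mean = 5/1 ≈ 5.000
  cycle 0 → 1 → 0: weight = 11, length = 2, mean = 11/2 ≈ 5.500
  cycle 0 → 2 → 0: weight = 5, length = 2, mean = 5/2 ≈ 2.500
  cycle 1 → 0 → 1: weight = 11, length = 2, mean = 11/2 ≈ 5.500
Minimum mean = 1.000, attained e.g. along the cycle 0 → 0 with weight 1 and length 1. So λ(A) = 1/1 = 1.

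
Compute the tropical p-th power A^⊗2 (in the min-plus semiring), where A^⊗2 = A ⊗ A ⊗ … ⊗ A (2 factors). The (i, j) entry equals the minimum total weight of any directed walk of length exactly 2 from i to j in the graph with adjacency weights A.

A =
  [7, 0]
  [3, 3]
A^⊗2 =
  [3, 3]
  [6, 3]

Each entry (A^⊗2)_ij equals the minimum over all length-2 walks i = v_0 → v_1 → … → v_2 = j of Σ_t A[v_t][v_{t+1}]. For example, for (i, j) = (0, 1) we minimise over 2 possible intermediate vertex sequences; the minimum is 3, attained along the walk 0 → 1 → 1.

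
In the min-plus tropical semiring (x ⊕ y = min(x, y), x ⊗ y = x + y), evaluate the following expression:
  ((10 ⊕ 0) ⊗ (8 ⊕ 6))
((10 ⊕ 0) ⊗ (8 ⊕ 6)) = 6

Expand innermost to outermost. Recall ⊕ takes the minimum of its arguments and ⊗ takes their sum. Working out the expression ((10 ⊕ 0) ⊗ (8 ⊕ 6)) gives 6.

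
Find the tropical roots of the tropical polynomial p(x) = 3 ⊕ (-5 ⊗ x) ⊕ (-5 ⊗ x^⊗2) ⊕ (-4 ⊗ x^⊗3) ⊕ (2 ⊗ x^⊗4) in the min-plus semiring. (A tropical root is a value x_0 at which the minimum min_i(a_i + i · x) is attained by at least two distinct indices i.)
Roots: {-6, -1, 0, 8}

Each tropical root is a break point of the lower envelope of the lines y = a_i + i · x (there are 5 lines, with slopes 0, 1, ..., 4). Only the lines that attain the minimum somewhere contribute to roots; other lines are dominated. Here the surviving (envelope) indices are i = 4, i = 3, i = 2, i = 1, i = 0.
Intersections between consecutive envelope lines give the roots: for adjacent envelope indices i < j the intersection is x = (a_i − a_j) / (j − i). Reading off the sorted break points: {-6, -1, 0, 8}.
Verification: at each break x_0, at least two indices attain the minimum of min_i(a_i + i · x_0).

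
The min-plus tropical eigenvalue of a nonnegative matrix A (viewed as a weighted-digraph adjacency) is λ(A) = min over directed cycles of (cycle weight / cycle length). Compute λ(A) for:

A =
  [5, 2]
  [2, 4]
λ(A) = 2

Enumerate directed cycles and compute their means (weight / length). Sample:
  cycle 0 → 0: weight = 5, length = 1, mean = 5/1 ≈ 5.000
  cycle 1 → 1: weight = 4, length = 1, mean = 4/1 ≈ 4.000
  cycle 0 → 1 → 0: weight = 4, length = 2, mean = 4/2 ≈ 2.000
  cycle 1 → 0 → 1: weight = 4, length = 2, mean = 4/2 ≈ 2.000
Minimum mean = 2.000, attained e.g. along the cycle 0 → 1 → 0 with weight 4 and length 2. So λ(A) = 4/2 = 2.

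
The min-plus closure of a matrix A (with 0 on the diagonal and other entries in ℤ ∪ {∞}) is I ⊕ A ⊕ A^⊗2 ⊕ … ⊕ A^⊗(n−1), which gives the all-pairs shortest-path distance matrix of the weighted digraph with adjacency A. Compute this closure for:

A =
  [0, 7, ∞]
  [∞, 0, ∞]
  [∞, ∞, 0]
Closure =
  [0, 7, ∞]
  [∞, 0, ∞]
  [∞, ∞, 0]

This is the Floyd-Warshall all-pairs shortest-path computation. For each intermediate vertex k = 0, 1, …, 2, update dist[i][j] ← min(dist[i][j], dist[i][k] + dist[k][j]). The final matrix gives, for each (i, j), the minimum total weight of any directed path from i to j (possibly empty when i = j).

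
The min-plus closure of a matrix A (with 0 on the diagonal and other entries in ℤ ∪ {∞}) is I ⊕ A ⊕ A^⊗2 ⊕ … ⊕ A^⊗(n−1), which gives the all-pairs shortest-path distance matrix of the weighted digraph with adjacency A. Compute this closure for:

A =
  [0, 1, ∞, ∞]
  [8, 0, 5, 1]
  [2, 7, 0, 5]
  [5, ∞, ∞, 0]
Closure =
  [0, 1, 6, 2]
  [6, 0, 5, 1]
  [2, 3, 0, 4]
  [5, 6, 11, 0]

This is the Floyd-Warshall all-pairs shortest-path computation. For each intermediate vertex k = 0, 1, …, 3, update dist[i][j] ← min(dist[i][j], dist[i][k] + dist[k][j]). The final matrix gives, for each (i, j), the minimum total weight of any directed path from i to j (possibly empty when i = j).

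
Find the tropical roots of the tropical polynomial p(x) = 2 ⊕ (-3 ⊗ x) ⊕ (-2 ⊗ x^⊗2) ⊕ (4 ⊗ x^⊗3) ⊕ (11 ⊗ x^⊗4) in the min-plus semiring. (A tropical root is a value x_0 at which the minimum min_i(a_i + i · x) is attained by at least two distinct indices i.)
Roots: {-7, -6, -1, 5}

Each tropical root is a break point of the lower envelope of the lines y = a_i + i · x (there are 5 lines, with slopes 0, 1, ..., 4). Only the lines that attain the minimum somewhere contribute to roots; other lines are dominated. Here the surviving (envelope) indices are i = 4, i = 3, i = 2, i = 1, i = 0.
Intersections between consecutive envelope lines give the roots: for adjacent envelope indices i < j the intersection is x = (a_i − a_j) / (j − i). Reading off the sorted break points: {-7, -6, -1, 5}.
Verification: at each break x_0, at least two indices attain the minimum of min_i(a_i + i · x_0).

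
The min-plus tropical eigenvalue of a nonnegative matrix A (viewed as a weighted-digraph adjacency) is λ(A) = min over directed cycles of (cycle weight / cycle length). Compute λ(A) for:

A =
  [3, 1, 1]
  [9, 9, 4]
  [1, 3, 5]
λ(A) = 1

Enumerate directed cycles and compute their means (weight / length). Sample:
  cycle 0 → 0: weight = 3, length = 1, mean = 3/1 ≈ 3.000
  cycle 1 → 1: weight = 9, length = 1, mean = 9/1 ≈ 9.000
  cycle 2 → 2: weight = 5, length = 1, mean = 5/1 ≈ 5.000
  cycle 0 → 1 → 0: weight = 10, length = 2, mean = 10/2 ≈ 5.000
  cycle 0 → 2 → 0: weight = 2, length = 2, mean = 2/2 ≈ 1.000
  cycle 1 → 0 → 1: weight = 10, length = 2, mean = 10/2 ≈ 5.000
Minimum mean = 1.000, attained e.g. along the cycle 0 → 2 → 0 with weight 2 and length 2. So λ(A) = 2/2 = 1.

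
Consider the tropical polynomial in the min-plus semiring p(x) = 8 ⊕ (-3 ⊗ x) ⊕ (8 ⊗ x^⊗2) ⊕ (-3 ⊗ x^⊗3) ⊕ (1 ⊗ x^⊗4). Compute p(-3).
p(-3) = -12

A tropical monomial a ⊗ x^⊗i evaluates to a + i · x. Evaluating each term at x = -3:
  Term 0 contributes 8 + 0 · -3 = 8
  Term 1 contributes -3 + 1 · -3 = -6
  Term 2 contributes 8 + 2 · -3 = 2
  Term 3 contributes -3 + 3 · -3 = -12
  Term 4 contributes 1 + 4 · -3 = -11
p(-3) = ⊕ of these = min[8, -6, 2, -12, -11] = -12.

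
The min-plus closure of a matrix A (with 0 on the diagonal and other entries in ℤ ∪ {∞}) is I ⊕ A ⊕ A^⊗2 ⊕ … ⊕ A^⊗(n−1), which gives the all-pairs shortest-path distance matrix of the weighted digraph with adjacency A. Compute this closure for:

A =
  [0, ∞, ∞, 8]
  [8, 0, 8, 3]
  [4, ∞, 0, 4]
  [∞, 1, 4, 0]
Closure =
  [0, 9, 12, 8]
  [8, 0, 7, 3]
  [4, 5, 0, 4]
  [8, 1, 4, 0]

This is the Floyd-Warshall all-pairs shortest-path computation. For each intermediate vertex k = 0, 1, …, 3, update dist[i][j] ← min(dist[i][j], dist[i][k] + dist[k][j]). The final matrix gives, for each (i, j), the minimum total weight of any directed path from i to j (possibly empty when i = j).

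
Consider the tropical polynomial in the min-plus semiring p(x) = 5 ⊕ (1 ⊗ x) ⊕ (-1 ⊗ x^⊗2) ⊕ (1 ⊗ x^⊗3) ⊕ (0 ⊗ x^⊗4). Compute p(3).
p(3) = 4

A tropical monomial a ⊗ x^⊗i evaluates to a + i · x. Evaluating each term at x = 3:
  Term 0 contributes 5 + 0 · 3 = 5
  Term 1 contributes 1 + 1 · 3 = 4
  Term 2 contributes -1 + 2 · 3 = 5
  Term 3 contributes 1 + 3 · 3 = 10
  Term 4 contributes 0 + 4 · 3 = 12
p(3) = ⊕ of these = min[5, 4, 5, 10, 12] = 4.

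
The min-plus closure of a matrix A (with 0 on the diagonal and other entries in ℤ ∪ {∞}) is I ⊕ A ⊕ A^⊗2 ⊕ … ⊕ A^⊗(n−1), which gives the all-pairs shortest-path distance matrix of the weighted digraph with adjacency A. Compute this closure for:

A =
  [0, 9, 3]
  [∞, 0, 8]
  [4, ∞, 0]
Closure =
  [0, 9, 3]
  [12, 0, 8]
  [4, 13, 0]

This is the Floyd-Warshall all-pairs shortest-path computation. For each intermediate vertex k = 0, 1, …, 2, update dist[i][j] ← min(dist[i][j], dist[i][k] + dist[k][j]). The final matrix gives, for each (i, j), the minimum total weight of any directed path from i to j (possibly empty when i = j).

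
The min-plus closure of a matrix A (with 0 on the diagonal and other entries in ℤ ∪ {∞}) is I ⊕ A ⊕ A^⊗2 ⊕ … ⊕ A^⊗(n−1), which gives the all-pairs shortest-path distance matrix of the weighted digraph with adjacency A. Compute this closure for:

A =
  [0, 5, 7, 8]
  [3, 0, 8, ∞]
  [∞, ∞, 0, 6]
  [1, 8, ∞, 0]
Closure =
  [0, 5, 7, 8]
  [3, 0, 8, 11]
  [7, 12, 0, 6]
  [1, 6, 8, 0]

This is the Floyd-Warshall all-pairs shortest-path computation. For each intermediate vertex k = 0, 1, …, 3, update dist[i][j] ← min(dist[i][j], dist[i][k] + dist[k][j]). The final matrix gives, for each (i, j), the minimum total weight of any directed path from i to j (possibly empty when i = j).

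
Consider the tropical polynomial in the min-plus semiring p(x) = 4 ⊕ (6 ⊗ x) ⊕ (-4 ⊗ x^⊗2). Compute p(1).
p(1) = -2

A tropical monomial a ⊗ x^⊗i evaluates to a + i · x. Evaluating each term at x = 1:
  Term 0 contributes 4 + 0 · 1 = 4
  Term 1 contributes 6 + 1 · 1 = 7
  Term 2 contributes -4 + 2 · 1 = -2
p(1) = ⊕ of these = min[4, 7, -2] = -2.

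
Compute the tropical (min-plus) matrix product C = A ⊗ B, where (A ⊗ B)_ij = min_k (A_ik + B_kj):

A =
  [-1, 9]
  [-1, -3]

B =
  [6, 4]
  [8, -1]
A ⊗ B =
  [5, 3]
  [5, -4]

Apply the min-plus product entry-by-entry:
  C[0][0] = min over k of (A[0][0] + B[0][0] = -1 + 6 = 5, A[0][1] + B[1][0] = 9 + 8 = 17) = 5 (attained at k = 0)
  C[0][1] = min over k of (A[0][0] + B[0][1] = -1 + 4 = 3, A[0][1] + B[1][1] = 9 + -1 = 8) = 3 (attained at k = 0)
  C[1][0] = min over k of (A[1][0] + B[0][0] = -1 + 6 = 5, A[1][1] + B[1][0] = -3 + 8 = 5) = 5 (attained at k = 0)
  C[1][1] = min over k of (A[1][0] + B[0][1] = -1 + 4 = 3, A[1][1] + B[1][1] = -3 + -1 = -4) = -4 (attained at k = 1)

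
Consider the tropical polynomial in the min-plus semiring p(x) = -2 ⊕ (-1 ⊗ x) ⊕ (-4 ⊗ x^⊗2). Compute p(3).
p(3) = -2

A tropical monomial a ⊗ x^⊗i evaluates to a + i · x. Evaluating each term at x = 3:
  Term 0 contributes -2 + 0 · 3 = -2
  Term 1 contributes -1 + 1 · 3 = 2
  Term 2 contributes -4 + 2 · 3 = 2
p(3) = ⊕ of these = min[-2, 2, 2] = -2.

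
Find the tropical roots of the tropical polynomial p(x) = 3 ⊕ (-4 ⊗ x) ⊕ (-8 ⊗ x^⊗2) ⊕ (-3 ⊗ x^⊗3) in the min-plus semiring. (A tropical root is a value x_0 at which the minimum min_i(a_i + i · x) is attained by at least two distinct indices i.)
Roots: {-5, 4, 7}

Each tropical root is a break point of the lower envelope of the lines y = a_i + i · x (there are 4 lines, with slopes 0, 1, ..., 3). Only the lines that attain the minimum somewhere contribute to roots; other lines are dominated. Here the surviving (envelope) indices are i = 3, i = 2, i = 1, i = 0.
Intersections between consecutive envelope lines give the roots: for adjacent envelope indices i < j the intersection is x = (a_i − a_j) / (j − i). Reading off the sorted break points: {-5, 4, 7}.
Verification: at each break x_0, at least two indices attain the minimum of min_i(a_i + i · x_0).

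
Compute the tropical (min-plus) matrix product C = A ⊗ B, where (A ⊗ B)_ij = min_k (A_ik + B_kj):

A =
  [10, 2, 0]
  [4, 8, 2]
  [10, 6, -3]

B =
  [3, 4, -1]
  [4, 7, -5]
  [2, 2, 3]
A ⊗ B =
  [2, 2, -3]
  [4, 4, 3]
  [-1, -1, 0]

Apply the min-plus product entry-by-entry:
  C[0][0] = min over k of (A[0][0] + B[0][0] = 10 + 3 = 13, A[0][1] + B[1][0] = 2 + 4 = 6, A[0][2] + B[2][0] = 0 + 2 = 2) = 2 (attained at k = 2)
  C[0][1] = min over k of (A[0][0] + B[0][1] = 10 + 4 = 14, A[0][1] + B[1][1] = 2 + 7 = 9, A[0][2] + B[2][1] = 0 + 2 = 2) = 2 (attained at k = 2)
  C[0][2] = min over k of (A[0][0] + B[0][2] = 10 + -1 = 9, A[0][1] + B[1][2] = 2 + -5 = -3, A[0][2] + B[2][2] = 0 + 3 = 3) = -3 (attained at k = 1)
  C[1][0] = min over k of (A[1][0] + B[0][0] = 4 + 3 = 7, A[1][1] + B[1][0] = 8 + 4 = 12, A[1][2] + B[2][0] = 2 + 2 = 4) = 4 (attained at k = 2)
  C[1][1] = min over k of (A[1][0] + B[0][1] = 4 + 4 = 8, A[1][1] + B[1][1] = 8 + 7 = 15, A[1][2] + B[2][1] = 2 + 2 = 4) = 4 (attained at k = 2)
  C[1][2] = min over k of (A[1][0] + B[0][2] = 4 + -1 = 3, A[1][1] + B[1][2] = 8 + -5 = 3, A[1][2] + B[2][2] = 2 + 3 = 5) = 3 (attained at k = 0)
  C[2][0] = min over k of (A[2][0] + B[0][0] = 10 + 3 = 13, A[2][1] + B[1][0] = 6 + 4 = 10, A[2][2] + B[2][0] = -3 + 2 = -1) = -1 (attained at k = 2)
  C[2][1] = min over k of (A[2][0] + B[0][1] = 10 + 4 = 14, A[2][1] + B[1][1] = 6 + 7 = 13, A[2][2] + B[2][1] = -3 + 2 = -1) = -1 (attained at k = 2)
  C[2][2] = min over k of (A[2][0] + B[0][2] = 10 + -1 = 9, A[2][1] + B[1][2] = 6 + -5 = 1, A[2][2] + B[2][2] = -3 + 3 = 0) = 0 (attained at k = 2)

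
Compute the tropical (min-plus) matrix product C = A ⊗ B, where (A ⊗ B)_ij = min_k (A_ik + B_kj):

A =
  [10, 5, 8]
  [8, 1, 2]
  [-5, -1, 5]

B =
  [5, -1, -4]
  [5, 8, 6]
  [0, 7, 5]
A ⊗ B =
  [8, 9, 6]
  [2, 7, 4]
  [0, -6, -9]

Apply the min-plus product entry-by-entry:
  C[0][0] = min over k of (A[0][0] + B[0][0] = 10 + 5 = 15, A[0][1] + B[1][0] = 5 + 5 = 10, A[0][2] + B[2][0] = 8 + 0 = 8) = 8 (attained at k = 2)
  C[0][1] = min over k of (A[0][0] + B[0][1] = 10 + -1 = 9, A[0][1] + B[1][1] = 5 + 8 = 13, A[0][2] + B[2][1] = 8 + 7 = 15) = 9 (attained at k = 0)
  C[0][2] = min over k of (A[0][0] + B[0][2] = 10 + -4 = 6, A[0][1] + B[1][2] = 5 + 6 = 11, A[0][2] + B[2][2] = 8 + 5 = 13) = 6 (attained at k = 0)
  C[1][0] = min over k of (A[1][0] + B[0][0] = 8 + 5 = 13, A[1][1] + B[1][0] = 1 + 5 = 6, A[1][2] + B[2][0] = 2 + 0 = 2) = 2 (attained at k = 2)
  C[1][1] = min over k of (A[1][0] + B[0][1] = 8 + -1 = 7, A[1][1] + B[1][1] = 1 + 8 = 9, A[1][2] + B[2][1] = 2 + 7 = 9) = 7 (attained at k = 0)
  C[1][2] = min over k of (A[1][0] + B[0][2] = 8 + -4 = 4, A[1][1] + B[1][2] = 1 + 6 = 7, A[1][2] + B[2][2] = 2 + 5 = 7) = 4 (attained at k = 0)
  C[2][0] = min over k of (A[2][0] + B[0][0] = -5 + 5 = 0, A[2][1] + B[1][0] = -1 + 5 = 4, A[2][2] + B[2][0] = 5 + 0 = 5) = 0 (attained at k = 0)
  C[2][1] = min over k of (A[2][0] + B[0][1] = -5 + -1 = -6, A[2][1] + B[1][1] = -1 + 8 = 7, A[2][2] + B[2][1] = 5 + 7 = 12) = -6 (attained at k = 0)
  C[2][2] = min over k of (A[2][0] + B[0][2] = -5 + -4 = -9, A[2][1] + B[1][2] = -1 + 6 = 5, A[2][2] + B[2][2] = 5 + 5 = 10) = -9 (attained at k = 0)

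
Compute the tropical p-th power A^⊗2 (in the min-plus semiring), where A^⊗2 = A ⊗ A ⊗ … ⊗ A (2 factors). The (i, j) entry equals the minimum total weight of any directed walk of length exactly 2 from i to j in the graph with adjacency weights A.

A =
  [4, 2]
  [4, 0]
A^⊗2 =
  [6, 2]
  [4, 0]

Each entry (A^⊗2)_ij equals the minimum over all length-2 walks i = v_0 → v_1 → … → v_2 = j of Σ_t A[v_t][v_{t+1}]. For example, for (i, j) = (0, 1) we minimise over 2 possible intermediate vertex sequences; the minimum is 2, attained along the walk 0 → 1 → 1.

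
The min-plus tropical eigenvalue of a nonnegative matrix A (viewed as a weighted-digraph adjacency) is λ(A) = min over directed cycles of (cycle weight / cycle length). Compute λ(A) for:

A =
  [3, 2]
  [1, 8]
λ(A) = 3/2

Enumerate directed cycles and compute their means (weight / length). Sample:
  cycle 0 → 0: weight = 3, length = 1, mean = 3/1 ≈ 3.000
  cycle 1 → 1: weight = 8, length = 1, mean = 8/1 ≈ 8.000
  cycle 0 → 1 → 0: weight = 3, length = 2, mean = 3/2 ≈ 1.500
  cycle 1 → 0 → 1: weight = 3, length = 2, mean = 3/2 ≈ 1.500
Minimum mean = 1.500, attained e.g. along the cycle 0 → 1 → 0 with weight 3 and length 2. So λ(A) = 3/2 = 3/2.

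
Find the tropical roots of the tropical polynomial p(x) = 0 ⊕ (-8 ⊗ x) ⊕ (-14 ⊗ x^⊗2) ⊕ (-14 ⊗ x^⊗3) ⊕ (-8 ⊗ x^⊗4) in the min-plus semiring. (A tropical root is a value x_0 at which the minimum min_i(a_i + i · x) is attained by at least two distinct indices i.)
Roots: {-6, 0, 6, 8}

Each tropical root is a break point of the lower envelope of the lines y = a_i + i · x (there are 5 lines, with slopes 0, 1, ..., 4). Only the lines that attain the minimum somewhere contribute to roots; other lines are dominated. Here the surviving (envelope) indices are i = 4, i = 3, i = 2, i = 1, i = 0.
Intersections between consecutive envelope lines give the roots: for adjacent envelope indices i < j the intersection is x = (a_i − a_j) / (j − i). Reading off the sorted break points: {-6, 0, 6, 8}.
Verification: at each break x_0, at least two indices attain the minimum of min_i(a_i + i · x_0).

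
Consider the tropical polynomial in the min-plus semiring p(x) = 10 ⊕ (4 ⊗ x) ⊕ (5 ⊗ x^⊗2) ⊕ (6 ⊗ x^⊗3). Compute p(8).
p(8) = 10

A tropical monomial a ⊗ x^⊗i evaluates to a + i · x. Evaluating each term at x = 8:
  Term 0 contributes 10 + 0 · 8 = 10
  Term 1 contributes 4 + 1 · 8 = 12
  Term 2 contributes 5 + 2 · 8 = 21
  Term 3 contributes 6 + 3 · 8 = 30
p(8) = ⊕ of these = min[10, 12, 21, 30] = 10.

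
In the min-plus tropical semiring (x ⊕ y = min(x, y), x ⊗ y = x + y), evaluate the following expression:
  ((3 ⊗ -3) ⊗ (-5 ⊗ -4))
((3 ⊗ -3) ⊗ (-5 ⊗ -4)) = -9

Expand innermost to outermost. Recall ⊕ takes the minimum of its arguments and ⊗ takes their sum. Working out the expression ((3 ⊗ -3) ⊗ (-5 ⊗ -4)) gives -9.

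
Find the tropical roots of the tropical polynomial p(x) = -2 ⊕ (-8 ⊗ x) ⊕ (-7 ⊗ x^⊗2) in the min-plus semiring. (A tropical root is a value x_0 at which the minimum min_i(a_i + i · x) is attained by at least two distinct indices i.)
Roots: {-1, 6}

Each tropical root is a break point of the lower envelope of the lines y = a_i + i · x (there are 3 lines, with slopes 0, 1, ..., 2). Only the lines that attain the minimum somewhere contribute to roots; other lines are dominated. Here the surviving (envelope) indices are i = 2, i = 1, i = 0.
Intersections between consecutive envelope lines give the roots: for adjacent envelope indices i < j the intersection is x = (a_i − a_j) / (j − i). Reading off the sorted break points: {-1, 6}.
Verification: at each break x_0, at least two indices attain the minimum of min_i(a_i + i · x_0).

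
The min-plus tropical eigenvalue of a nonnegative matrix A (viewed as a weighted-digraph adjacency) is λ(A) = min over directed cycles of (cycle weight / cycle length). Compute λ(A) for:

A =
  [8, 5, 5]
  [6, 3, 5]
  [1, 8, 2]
λ(A) = 2

Enumerate directed cycles and compute their means (weight / length). Sample:
  cycle 0 → 0: weight = 8, length = 1, mean = 8/1 ≈ 8.000
  cycle 1 → 1: weight = 3, length = 1, mean = 3/1 ≈ 3.000
  cycle 2 → 2: weight = 2, length = 1, mean = 2/1 ≈ 2.000
  cycle 0 → 1 → 0: weight = 11, length = 2, mean = 11/2 ≈ 5.500
  cycle 0 → 2 → 0: weight = 6, length = 2, mean = 6/2 ≈ 3.000
  cycle 1 → 0 → 1: weight = 11, length = 2, mean = 11/2 ≈ 5.500
Minimum mean = 2.000, attained e.g. along the cycle 2 → 2 with weight 2 and length 1. So λ(A) = 2/1 = 2.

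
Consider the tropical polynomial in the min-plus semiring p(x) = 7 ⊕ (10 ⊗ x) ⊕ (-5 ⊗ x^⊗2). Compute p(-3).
p(-3) = -11

A tropical monomial a ⊗ x^⊗i evaluates to a + i · x. Evaluating each term at x = -3:
  Term 0 contributes 7 + 0 · -3 = 7
  Term 1 contributes 10 + 1 · -3 = 7
  Term 2 contributes -5 + 2 · -3 = -11
p(-3) = ⊕ of these = min[7, 7, -11] = -11.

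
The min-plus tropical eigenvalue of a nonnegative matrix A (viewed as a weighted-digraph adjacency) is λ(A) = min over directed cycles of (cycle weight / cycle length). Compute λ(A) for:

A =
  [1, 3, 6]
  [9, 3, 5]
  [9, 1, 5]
λ(A) = 1

Enumerate directed cycles and compute their means (weight / length). Sample:
  cycle 0 → 0: weight = 1, length = 1, mean = 1/1 ≈ 1.000
  cycle 1 → 1: weight = 3, length = 1, mean = 3/1 ≈ 3.000
  cycle 2 → 2: weight = 5, length = 1, mean = 5/1 ≈ 5.000
  cycle 0 → 1 → 0: weight = 12, length = 2, mean = 12/2 ≈ 6.000
  cycle 0 → 2 → 0: weight = 15, length = 2, mean = 15/2 ≈ 7.500
  cycle 1 → 0 → 1: weight = 12, length = 2, mean = 12/2 ≈ 6.000
Minimum mean = 1.000, attained e.g. along the cycle 0 → 0 with weight 1 and length 1. So λ(A) = 1/1 = 1.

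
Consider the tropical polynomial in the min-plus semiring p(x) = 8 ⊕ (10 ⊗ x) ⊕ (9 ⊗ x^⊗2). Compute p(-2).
p(-2) = 5

A tropical monomial a ⊗ x^⊗i evaluates to a + i · x. Evaluating each term at x = -2:
  Term 0 contributes 8 + 0 · -2 = 8
  Term 1 contributes 10 + 1 · -2 = 8
  Term 2 contributes 9 + 2 · -2 = 5
p(-2) = ⊕ of these = min[8, 8, 5] = 5.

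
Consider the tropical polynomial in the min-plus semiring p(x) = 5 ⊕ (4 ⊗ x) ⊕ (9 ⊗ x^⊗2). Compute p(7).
p(7) = 5

A tropical monomial a ⊗ x^⊗i evaluates to a + i · x. Evaluating each term at x = 7:
  Term 0 contributes 5 + 0 · 7 = 5
  Term 1 contributes 4 + 1 · 7 = 11
  Term 2 contributes 9 + 2 · 7 = 23
p(7) = ⊕ of these = min[5, 11, 23] = 5.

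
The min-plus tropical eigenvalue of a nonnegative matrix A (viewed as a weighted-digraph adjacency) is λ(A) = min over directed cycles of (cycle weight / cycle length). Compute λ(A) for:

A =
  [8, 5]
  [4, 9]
λ(A) = 9/2

Enumerate directed cycles and compute their means (weight / length). Sample:
  cycle 0 → 0: weight = 8, length = 1, mean = 8/1 ≈ 8.000
  cycle 1 → 1: weight = 9, length = 1, mean = 9/1 ≈ 9.000
  cycle 0 → 1 → 0: weight = 9, length = 2, mean = 9/2 ≈ 4.500
  cycle 1 → 0 → 1: weight = 9, length = 2, mean = 9/2 ≈ 4.500
Minimum mean = 4.500, attained e.g. along the cycle 0 → 1 → 0 with weight 9 and length 2. So λ(A) = 9/2 = 9/2.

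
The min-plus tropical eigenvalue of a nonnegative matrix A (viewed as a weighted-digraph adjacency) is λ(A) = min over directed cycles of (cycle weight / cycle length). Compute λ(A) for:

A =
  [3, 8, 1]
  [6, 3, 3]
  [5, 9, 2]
λ(A) = 2

Enumerate directed cycles and compute their means (weight / length). Sample:
  cycle 0 → 0: weight = 3, length = 1, mean = 3/1 ≈ 3.000
  cycle 1 → 1: weight = 3, length = 1, mean = 3/1 ≈ 3.000
  cycle 2 → 2: weight = 2, length = 1, mean = 2/1 ≈ 2.000
  cycle 0 → 1 → 0: weight = 14, length = 2, mean = 14/2 ≈ 7.000
  cycle 0 → 2 → 0: weight = 6, length = 2, mean = 6/2 ≈ 3.000
  cycle 1 → 0 → 1: weight = 14, length = 2, mean = 14/2 ≈ 7.000
Minimum mean = 2.000, attained e.g. along the cycle 2 → 2 with weight 2 and length 1. So λ(A) = 2/1 = 2.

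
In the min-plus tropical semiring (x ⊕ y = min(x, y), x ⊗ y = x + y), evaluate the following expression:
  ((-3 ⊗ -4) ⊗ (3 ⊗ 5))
((-3 ⊗ -4) ⊗ (3 ⊗ 5)) = 1

Expand innermost to outermost. Recall ⊕ takes the minimum of its arguments and ⊗ takes their sum. Working out the expression ((-3 ⊗ -4) ⊗ (3 ⊗ 5)) gives 1.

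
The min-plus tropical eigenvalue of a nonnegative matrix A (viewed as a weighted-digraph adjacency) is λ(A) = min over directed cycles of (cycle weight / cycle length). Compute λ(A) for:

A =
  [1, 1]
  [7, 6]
λ(A) = 1

Enumerate directed cycles and compute their means (weight / length). Sample:
  cycle 0 → 0: weight = 1, length = 1, mean = 1/1 ≈ 1.000
  cycle 1 → 1: weight = 6, length = 1, mean = 6/1 ≈ 6.000
  cycle 0 → 1 → 0: weight = 8, length = 2, mean = 8/2 ≈ 4.000
  cycle 1 → 0 → 1: weight = 8, length = 2, mean = 8/2 ≈ 4.000
Minimum mean = 1.000, attained e.g. along the cycle 0 → 0 with weight 1 and length 1. So λ(A) = 1/1 = 1.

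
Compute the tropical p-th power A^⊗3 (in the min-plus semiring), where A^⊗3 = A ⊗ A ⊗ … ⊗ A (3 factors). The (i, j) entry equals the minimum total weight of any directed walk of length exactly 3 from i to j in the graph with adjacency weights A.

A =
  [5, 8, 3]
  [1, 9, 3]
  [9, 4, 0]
A^⊗3 =
  [8, 7, 3]
  [8, 7, 3]
  [5, 4, 0]

Each entry (A^⊗3)_ij equals the minimum over all length-3 walks i = v_0 → v_1 → … → v_3 = j of Σ_t A[v_t][v_{t+1}]. For example, for (i, j) = (0, 2) we minimise over 9 possible intermediate vertex sequences; the minimum is 3, attained along the walk 0 → 2 → 2 → 2.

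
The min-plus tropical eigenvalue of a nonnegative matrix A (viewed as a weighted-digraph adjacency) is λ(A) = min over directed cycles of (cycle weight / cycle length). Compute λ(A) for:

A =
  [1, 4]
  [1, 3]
λ(A) = 1

Enumerate directed cycles and compute their means (weight / length). Sample:
  cycle 0 → 0: weight = 1, length = 1, mean = 1/1 ≈ 1.000
  cycle 1 → 1: weight = 3, length = 1, mean = 3/1 ≈ 3.000
  cycle 0 → 1 → 0: weight = 5, length = 2, mean = 5/2 ≈ 2.500
  cycle 1 → 0 → 1: weight = 5, length = 2, mean = 5/2 ≈ 2.500
Minimum mean = 1.000, attained e.g. along the cycle 0 → 0 with weight 1 and length 1. So λ(A) = 1/1 = 1.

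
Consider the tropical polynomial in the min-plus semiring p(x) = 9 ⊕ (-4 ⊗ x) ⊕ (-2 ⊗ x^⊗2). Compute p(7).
p(7) = 3

A tropical monomial a ⊗ x^⊗i evaluates to a + i · x. Evaluating each term at x = 7:
  Term 0 contributes 9 + 0 · 7 = 9
  Term 1 contributes -4 + 1 · 7 = 3
  Term 2 contributes -2 + 2 · 7 = 12
p(7) = ⊕ of these = min[9, 3, 12] = 3.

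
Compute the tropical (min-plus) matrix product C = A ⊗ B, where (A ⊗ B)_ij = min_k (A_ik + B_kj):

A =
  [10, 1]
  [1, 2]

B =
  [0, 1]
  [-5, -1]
A ⊗ B =
  [-4, 0]
  [-3, 1]

Apply the min-plus product entry-by-entry:
  C[0][0] = min over k of (A[0][0] + B[0][0] = 10 + 0 = 10, A[0][1] + B[1][0] = 1 + -5 = -4) = -4 (attained at k = 1)
  C[0][1] = min over k of (A[0][0] + B[0][1] = 10 + 1 = 11, A[0][1] + B[1][1] = 1 + -1 = 0) = 0 (attained at k = 1)
  C[1][0] = min over k of (A[1][0] + B[0][0] = 1 + 0 = 1, A[1][1] + B[1][0] = 2 + -5 = -3) = -3 (attained at k = 1)
  C[1][1] = min over k of (A[1][0] + B[0][1] = 1 + 1 = 2, A[1][1] + B[1][1] = 2 + -1 = 1) = 1 (attained at k = 1)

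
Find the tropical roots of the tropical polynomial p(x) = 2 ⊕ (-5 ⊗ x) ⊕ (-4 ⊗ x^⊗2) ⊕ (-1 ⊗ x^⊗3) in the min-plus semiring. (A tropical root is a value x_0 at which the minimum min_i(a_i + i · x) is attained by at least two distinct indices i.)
Roots: {-3, -1, 7}

Each tropical root is a break point of the lower envelope of the lines y = a_i + i · x (there are 4 lines, with slopes 0, 1, ..., 3). Only the lines that attain the minimum somewhere contribute to roots; other lines are dominated. Here the surviving (envelope) indices are i = 3, i = 2, i = 1, i = 0.
Intersections between consecutive envelope lines give the roots: for adjacent envelope indices i < j the intersection is x = (a_i − a_j) / (j − i). Reading off the sorted break points: {-3, -1, 7}.
Verification: at each break x_0, at least two indices attain the minimum of min_i(a_i + i · x_0).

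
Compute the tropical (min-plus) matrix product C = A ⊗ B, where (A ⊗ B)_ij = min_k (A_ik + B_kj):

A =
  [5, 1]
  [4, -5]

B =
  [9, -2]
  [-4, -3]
A ⊗ B =
  [-3, -2]
  [-9, -8]

Apply the min-plus product entry-by-entry:
  C[0][0] = min over k of (A[0][0] + B[0][0] = 5 + 9 = 14, A[0][1] + B[1][0] = 1 + -4 = -3) = -3 (attained at k = 1)
  C[0][1] = min over k of (A[0][0] + B[0][1] = 5 + -2 = 3, A[0][1] + B[1][1] = 1 + -3 = -2) = -2 (attained at k = 1)
  C[1][0] = min over k of (A[1][0] + B[0][0] = 4 + 9 = 13, A[1][1] + B[1][0] = -5 + -4 = -9) = -9 (attained at k = 1)
  C[1][1] = min over k of (A[1][0] + B[0][1] = 4 + -2 = 2, A[1][1] + B[1][1] = -5 + -3 = -8) = -8 (attained at k = 1)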